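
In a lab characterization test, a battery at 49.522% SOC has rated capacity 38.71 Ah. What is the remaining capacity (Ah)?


remaining = SOC / 100 * total = 49.522 / 100 * 38.71 = 19.17 Ah

19.17 Ah


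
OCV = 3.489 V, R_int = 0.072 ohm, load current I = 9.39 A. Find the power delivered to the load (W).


Step 1: V_terminal = OCV - I*R = 3.489 - 9.39 * 0.072 = 2.8129 V
Step 2: P_out = V_terminal * I = 2.8129 * 9.39 = 26.41 W

26.41 W


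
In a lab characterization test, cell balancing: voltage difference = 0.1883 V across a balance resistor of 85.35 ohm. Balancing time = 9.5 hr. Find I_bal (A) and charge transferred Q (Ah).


First, Ohm's law: I_bal = 0.1883 V / 85.35 ohm = 0.0022062 A
Then Q = I * t = 0.0022062 A * 9.5 hr = 0.02096 Ah

I=0.0022062 A, Q=0.02096 Ah


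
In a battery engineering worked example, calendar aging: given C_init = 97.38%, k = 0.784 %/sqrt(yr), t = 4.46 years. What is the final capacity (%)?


Step 1: sqrt(4.46 yr) = 2.1119
Step 2: drop = 0.784 * 2.1119 = 1.6557
Step 3: C_final = 97.38 - 1.6557 = 95.72%

95.72%


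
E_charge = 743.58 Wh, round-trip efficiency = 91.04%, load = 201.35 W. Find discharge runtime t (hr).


Step 1: E_discharge = eta/100 * E_charge = 91.04/100 * 743.58 = 676.96 Wh
Step 2: t = E_discharge / P = 676.96 / 201.35 = 3.362 hr

3.362 hr


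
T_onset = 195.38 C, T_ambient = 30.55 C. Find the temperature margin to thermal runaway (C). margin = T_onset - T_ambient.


Safety margin = 195.38 C - 30.55 C = 164.83 C

164.83 C


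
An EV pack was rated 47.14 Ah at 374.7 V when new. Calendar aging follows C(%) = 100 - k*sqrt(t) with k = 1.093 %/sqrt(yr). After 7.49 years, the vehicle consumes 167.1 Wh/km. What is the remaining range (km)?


Step 1: capacity retention = 100 - 1.093 * sqrt(7.49) = 100 - 1.093 * 2.7368 = 97.009%
Step 2: C_now = 47.14 * 97.009/100 = 45.73 Ah
Step 3: E_pack = V * C_now = 374.7 * 45.73 = 17135 Wh
Step 4: range = E_pack / consumption = 17135 / 167.1 = 102.5 km

102.5 km


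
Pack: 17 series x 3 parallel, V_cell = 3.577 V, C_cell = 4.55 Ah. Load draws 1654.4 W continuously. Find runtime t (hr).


Step 1: E_pack = Ns * V_cell * Np * C_cell = 17 * 3.577 * 3 * 4.55 = 830.04 Wh
Step 2: t = E_pack / P = 830.04 / 1654.4 = 0.5017 hr

0.5017 hr


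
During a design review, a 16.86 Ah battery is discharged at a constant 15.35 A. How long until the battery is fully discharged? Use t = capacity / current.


t = capacity / current = 16.86 / 15.35 = 1.098 hr

1.098 hr


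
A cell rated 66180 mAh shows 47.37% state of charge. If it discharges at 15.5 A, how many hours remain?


Convert: C_total = 66180 mAh = 66.18 Ah
Step 1: remaining = SOC/100 * C_total = 47.37/100 * 66.18 = 31.349 Ah
Step 2: t = remaining / I = 31.349 / 15.5 = 2.023 hr

2.023 hr


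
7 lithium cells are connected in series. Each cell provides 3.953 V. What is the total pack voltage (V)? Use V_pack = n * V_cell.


V_pack = n * V_cell = 7 * 3.953 = 27.671 V

27.671 V


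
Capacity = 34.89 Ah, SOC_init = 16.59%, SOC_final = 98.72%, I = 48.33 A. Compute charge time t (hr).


delta_Ah = 34.89 * (98.72 - 16.59) / 100 = 28.655 Ah
t = delta_Ah / I = 28.655 / 48.33 = 0.5929 hr

0.5929 hr


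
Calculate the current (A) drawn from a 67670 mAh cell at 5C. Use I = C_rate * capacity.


Convert: capacity = 67670 mAh = 67.67 Ah
I = C_rate * capacity = 5 * 67.67 = 338.35 A

338.35 A


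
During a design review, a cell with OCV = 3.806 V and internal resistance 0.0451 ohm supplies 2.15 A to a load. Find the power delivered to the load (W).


Step 1: V_terminal = OCV - I*R = 3.806 - 2.15 * 0.0451 = 3.709 V
Step 2: P_out = V_terminal * I = 3.709 * 2.15 = 7.974 W

7.974 W


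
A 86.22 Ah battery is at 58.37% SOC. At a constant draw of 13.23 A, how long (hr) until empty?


Step 1: remaining = SOC/100 * C_total = 58.37/100 * 86.22 = 50.327 Ah
Step 2: t = remaining / I = 50.327 / 13.23 = 3.804 hr

3.804 hr


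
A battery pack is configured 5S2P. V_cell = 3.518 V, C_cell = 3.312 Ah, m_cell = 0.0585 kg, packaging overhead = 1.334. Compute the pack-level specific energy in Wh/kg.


Step 1: V_pack = 5 * 3.518 = 17.59 V
Step 2: C_pack = 2 * 3.312 = 6.624 Ah
Step 3: E_pack = V_pack * C_pack = 17.59 * 6.624 = 116.52 Wh
Step 4: m_pack = 5 * 2 * 0.0585 * 1.334 = 0.78039 kg
Step 5: ED = E_pack / m_pack = 116.52 / 0.78039 = 149.3 Wh/kg

149.3 Wh/kg


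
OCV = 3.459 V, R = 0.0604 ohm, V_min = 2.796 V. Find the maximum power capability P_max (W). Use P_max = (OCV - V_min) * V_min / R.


dV = OCV - V_min = 0.663 V (so I_max = dV / R)
P_max = dV * V_min / R = 0.663 * 2.796 / 0.0604 = 30.69 W

30.69 W


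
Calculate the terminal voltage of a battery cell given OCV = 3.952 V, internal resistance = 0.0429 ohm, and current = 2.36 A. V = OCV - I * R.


IR drop = 2.36 * 0.0429 = 0.10124 V
V = 3.952 - 0.10124 = 3.851 V

3.851 V


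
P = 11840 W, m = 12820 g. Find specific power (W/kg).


Convert: m = 12820 g = 12.82 kg
Specific power = 11840 W / 12.82 kg = 923.6 W/kg

923.6 W/kg


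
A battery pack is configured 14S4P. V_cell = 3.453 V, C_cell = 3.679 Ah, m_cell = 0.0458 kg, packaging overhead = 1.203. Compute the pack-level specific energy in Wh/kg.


Step 1: V_pack = 14 * 3.453 = 48.342 V
Step 2: C_pack = 4 * 3.679 = 14.716 Ah
Step 3: E_pack = V_pack * C_pack = 48.342 * 14.716 = 711.4 Wh
Step 4: m_pack = 14 * 4 * 0.0458 * 1.203 = 3.0855 kg
Step 5: ED = E_pack / m_pack = 711.4 / 3.0855 = 230.6 Wh/kg

230.6 Wh/kg


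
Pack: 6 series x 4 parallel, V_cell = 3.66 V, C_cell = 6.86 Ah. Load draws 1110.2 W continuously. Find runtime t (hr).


Step 1: E_pack = Ns * V_cell * Np * C_cell = 6 * 3.66 * 4 * 6.86 = 602.58 Wh
Step 2: t = E_pack / P = 602.58 / 1110.2 = 0.5428 hr

0.5428 hr


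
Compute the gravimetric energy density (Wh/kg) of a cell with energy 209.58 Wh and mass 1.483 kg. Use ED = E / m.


ED = E / m = 209.58 / 1.483 = 141.3 Wh/kg

141.3 Wh/kg


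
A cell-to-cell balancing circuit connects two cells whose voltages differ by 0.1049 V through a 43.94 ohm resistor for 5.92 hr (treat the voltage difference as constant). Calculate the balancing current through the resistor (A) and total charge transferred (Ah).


I_bal = dV / R = 0.1049 / 43.94 = 0.0023873 A
Q = I_bal * t = 0.0023873 * 5.92 = 0.01413 Ah

I=0.0023873 A, Q=0.01413 Ah


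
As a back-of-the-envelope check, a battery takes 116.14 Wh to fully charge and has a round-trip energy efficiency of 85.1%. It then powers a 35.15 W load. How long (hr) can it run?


Step 1: E_discharge = eta/100 * E_charge = 85.1/100 * 116.14 = 98.835 Wh
Step 2: t = E_discharge / P = 98.835 / 35.15 = 2.812 hr

2.812 hr


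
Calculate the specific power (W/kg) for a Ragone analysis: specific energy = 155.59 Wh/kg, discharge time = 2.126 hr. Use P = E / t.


P_specific = E / t = 155.59 / 2.126 = 73.18 W/kg

73.18 W/kg


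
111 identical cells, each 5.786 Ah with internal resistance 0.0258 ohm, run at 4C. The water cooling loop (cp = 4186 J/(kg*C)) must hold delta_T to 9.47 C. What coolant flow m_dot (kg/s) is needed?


Step 1: I = 4 * 5.786 = 23.144 A
Step 2: Q_cell = I^2 * R = 23.144^2 * 0.0258 = 13.82 W
Step 3: Q_total = 111 * 13.82 = 1534 W
Step 4: m_dot = Q_total / (cp * dT) = 1534 / (4186 * 9.47) = 0.03870 kg/s

0.03870 kg/s


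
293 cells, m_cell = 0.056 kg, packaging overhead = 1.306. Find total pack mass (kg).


m_pack = n * m_cell * overhead = 293 * 0.056 * 1.306 = 21.43 kg

21.43 kg


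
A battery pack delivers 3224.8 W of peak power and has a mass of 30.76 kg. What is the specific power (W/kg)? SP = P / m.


SP = P / m = 3224.8 / 30.76 = 104.8 W/kg

104.8 W/kg


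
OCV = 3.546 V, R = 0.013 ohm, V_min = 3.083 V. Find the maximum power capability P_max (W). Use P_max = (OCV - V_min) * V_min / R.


dV = OCV - V_min = 0.463 V (so I_max = dV / R)
P_max = dV * V_min / R = 0.463 * 3.083 / 0.013 = 109.8 W

109.8 W


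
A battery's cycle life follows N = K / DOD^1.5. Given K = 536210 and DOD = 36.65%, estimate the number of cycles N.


Step 1: DOD^1.5 = 36.65^1.5 = 221.88
Step 2: N = 536210 / 221.88 = 2417 cycles

2417 cycles


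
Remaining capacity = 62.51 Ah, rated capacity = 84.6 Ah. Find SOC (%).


SOC = (remaining / total) * 100 = (62.51 / 84.6) * 100 = 73.89%

73.89%


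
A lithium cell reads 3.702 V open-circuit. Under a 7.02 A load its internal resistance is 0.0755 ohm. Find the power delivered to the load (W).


Step 1: V_terminal = OCV - I*R = 3.702 - 7.02 * 0.0755 = 3.172 V
Step 2: P_out = V_terminal * I = 3.172 * 7.02 = 22.27 W

22.27 W


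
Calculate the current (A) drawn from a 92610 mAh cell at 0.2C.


Convert: capacity = 92610 mAh = 92.61 Ah
I = C_rate * capacity = 0.2 * 92.61 = 18.522 A

18.522 A


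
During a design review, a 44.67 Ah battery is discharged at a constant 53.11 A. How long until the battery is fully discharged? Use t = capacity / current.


t = capacity / current = 44.67 / 53.11 = 0.8411 hr

0.8411 hr


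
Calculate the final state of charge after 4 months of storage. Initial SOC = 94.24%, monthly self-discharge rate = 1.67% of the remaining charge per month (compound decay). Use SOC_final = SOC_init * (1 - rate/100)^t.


Monthly retention factor = 1 - 1.67/100 = 0.9833
Over 4 months: factor^4 = 0.93485
SOC_final = 94.24 * 0.93485 = 88.10%

88.10%


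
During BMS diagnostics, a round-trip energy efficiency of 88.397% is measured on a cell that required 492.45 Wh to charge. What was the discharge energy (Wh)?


E_dis = eta/100 * E_chg = 88.397/100 * 492.45 = 435.3 Wh

435.3 Wh


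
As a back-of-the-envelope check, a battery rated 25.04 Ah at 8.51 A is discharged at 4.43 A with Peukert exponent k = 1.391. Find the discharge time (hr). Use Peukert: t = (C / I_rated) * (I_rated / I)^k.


Step 1: t_rated = C / I_rated = 25.04 / 8.51 = 2.9424 hr
Step 2: ratio = 8.51 / 4.43 = 1.921
Step 3: ratio^k = 1.921^1.391 = 2.4796
Step 4: t = t_rated * ratio^k = 2.9424 * 2.4796 = 7.296 hr

7.296 hr


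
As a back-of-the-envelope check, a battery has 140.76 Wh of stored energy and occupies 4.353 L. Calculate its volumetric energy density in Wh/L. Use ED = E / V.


Volumetric ED = 140.76 Wh / 4.353 L = 32.34 Wh/L

32.34 Wh/L


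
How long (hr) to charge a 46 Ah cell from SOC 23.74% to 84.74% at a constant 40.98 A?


delta_Ah = 46 * (84.74 - 23.74) / 100 = 28.06 Ah
t = delta_Ah / I = 28.06 / 40.98 = 0.6847 hr

0.6847 hr


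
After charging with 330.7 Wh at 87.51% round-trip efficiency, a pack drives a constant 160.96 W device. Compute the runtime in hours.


Step 1: E_discharge = eta/100 * E_charge = 87.51/100 * 330.7 = 289.4 Wh
Step 2: t = E_discharge / P = 289.4 / 160.96 = 1.798 hr

1.798 hr


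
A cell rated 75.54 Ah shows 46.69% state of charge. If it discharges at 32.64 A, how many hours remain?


Step 1: remaining = SOC/100 * C_total = 46.69/100 * 75.54 = 35.27 Ah
Step 2: t = remaining / I = 35.27 / 32.64 = 1.081 hr

1.081 hr


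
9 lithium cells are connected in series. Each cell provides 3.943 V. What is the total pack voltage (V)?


Series voltages add: 9 * 3.943 V = 35.487 V

35.487 V


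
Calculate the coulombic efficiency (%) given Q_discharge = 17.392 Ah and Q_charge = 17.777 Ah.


Coulombic efficiency = 17.392/17.777 * 100% = 97.83%

97.83%


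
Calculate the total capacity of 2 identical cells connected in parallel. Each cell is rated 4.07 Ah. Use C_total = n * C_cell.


Parallel capacities add: 2 * 4.07 Ah = 8.14 Ah

8.14 Ah


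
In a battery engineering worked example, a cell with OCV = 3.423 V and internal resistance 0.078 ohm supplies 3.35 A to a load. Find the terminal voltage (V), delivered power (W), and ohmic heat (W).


Step 1: V_terminal = OCV - I*R = 3.423 - 3.35 * 0.078 = 3.1617 V
Step 2: P_out = V_terminal * I = 3.1617 * 3.35 = 10.59 W
Step 3: Q = I^2 * R = 3.35^2 * 0.078 = 0.8754 W

V=3.1617 V, P=10.59 W, Q=0.8754 W


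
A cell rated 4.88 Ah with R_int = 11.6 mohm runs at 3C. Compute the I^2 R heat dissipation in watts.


Convert: R = 11.6 mohm = 0.0116 ohm
Step 1: I = C_rate * capacity = 3 * 4.88 = 14.64 A
Step 2: Q = I^2 * R = 14.64^2 * 0.0116 = 214.33 * 0.0116 = 2.486 W

2.486 W


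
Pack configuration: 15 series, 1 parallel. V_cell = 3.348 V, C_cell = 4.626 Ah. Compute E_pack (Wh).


V_pack = 15 * 3.348 = 50.22 V
C_pack = 1 * 4.626 = 4.626 Ah
E = V_pack * C_pack = 50.22 * 4.626 = 232.3 Wh

232.3 Wh


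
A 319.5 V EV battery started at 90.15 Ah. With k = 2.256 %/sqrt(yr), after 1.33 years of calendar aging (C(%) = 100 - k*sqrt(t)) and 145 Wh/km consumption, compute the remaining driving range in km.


Step 1: capacity retention = 100 - 2.256 * sqrt(1.33) = 100 - 2.256 * 1.1533 = 97.398%
Step 2: C_now = 90.15 * 97.398/100 = 87.804 Ah
Step 3: E_pack = V * C_now = 319.5 * 87.804 = 28053 Wh
Step 4: range = E_pack / consumption = 28053 / 145 = 193.5 km

193.5 km


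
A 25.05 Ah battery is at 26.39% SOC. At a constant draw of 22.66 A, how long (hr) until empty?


Step 1: remaining = SOC/100 * C_total = 26.39/100 * 25.05 = 6.6107 Ah
Step 2: t = remaining / I = 6.6107 / 22.66 = 0.2917 hr

0.2917 hr


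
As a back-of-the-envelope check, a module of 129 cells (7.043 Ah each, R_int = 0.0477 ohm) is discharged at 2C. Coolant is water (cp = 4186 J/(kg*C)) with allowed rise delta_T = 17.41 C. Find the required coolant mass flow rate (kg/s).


Step 1: I = 2 * 7.043 = 14.086 A
Step 2: Q_cell = I^2 * R = 14.086^2 * 0.0477 = 9.4644 W
Step 3: Q_total = 129 * 9.4644 = 1220.9 W
Step 4: m_dot = Q_total / (cp * dT) = 1220.9 / (4186 * 17.41) = 0.01675 kg/s

0.01675 kg/s


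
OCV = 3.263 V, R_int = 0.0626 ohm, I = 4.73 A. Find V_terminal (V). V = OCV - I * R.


IR drop = 4.73 * 0.0626 = 0.2961 V
V = 3.263 - 0.2961 = 2.967 V

2.967 V


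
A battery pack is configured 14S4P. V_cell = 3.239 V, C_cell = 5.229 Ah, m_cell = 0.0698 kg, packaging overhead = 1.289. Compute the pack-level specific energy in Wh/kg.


Step 1: V_pack = 14 * 3.239 = 45.346 V
Step 2: C_pack = 4 * 5.229 = 20.916 Ah
Step 3: E_pack = V_pack * C_pack = 45.346 * 20.916 = 948.46 Wh
Step 4: m_pack = 14 * 4 * 0.0698 * 1.289 = 5.0384 kg
Step 5: ED = E_pack / m_pack = 948.46 / 5.0384 = 188.2 Wh/kg

188.2 Wh/kg


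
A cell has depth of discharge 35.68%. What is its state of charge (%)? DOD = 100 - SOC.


SOC = 100 - DOD = 100 - 35.68 = 64.32%

64.32%


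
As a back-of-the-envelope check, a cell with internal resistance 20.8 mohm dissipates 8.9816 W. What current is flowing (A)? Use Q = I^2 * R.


Convert: R = 20.8 mohm = 0.0208 ohm
I = sqrt(Q / R) = sqrt(8.9816 / 0.0208) = sqrt(431.81) = 20.78 A

20.78 A


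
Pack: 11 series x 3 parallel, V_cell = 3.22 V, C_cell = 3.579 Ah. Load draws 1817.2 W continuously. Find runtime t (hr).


Step 1: E_pack = Ns * V_cell * Np * C_cell = 11 * 3.22 * 3 * 3.579 = 380.3 Wh
Step 2: t = E_pack / P = 380.3 / 1817.2 = 0.2093 hr

0.2093 hr


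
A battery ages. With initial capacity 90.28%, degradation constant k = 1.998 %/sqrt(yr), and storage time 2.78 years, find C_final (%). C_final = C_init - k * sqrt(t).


sqrt(t) = sqrt(2.78) = 1.6673
C_final = 90.28 - 1.998 * 1.6673 = 86.95%

86.95%


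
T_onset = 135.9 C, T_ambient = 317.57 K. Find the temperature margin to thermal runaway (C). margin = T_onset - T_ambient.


Convert: T_ambient = 317.57 K = 44.42 C
margin = 135.9 - 44.42 = 91.48 C

91.48 C


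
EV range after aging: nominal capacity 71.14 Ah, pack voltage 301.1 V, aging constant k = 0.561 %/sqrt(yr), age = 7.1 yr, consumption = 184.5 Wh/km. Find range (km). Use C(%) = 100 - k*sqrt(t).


Step 1: capacity retention = 100 - 0.561 * sqrt(7.1) = 100 - 0.561 * 2.6646 = 98.505%
Step 2: C_now = 71.14 * 98.505/100 = 70.076 Ah
Step 3: E_pack = V * C_now = 301.1 * 70.076 = 21100 Wh
Step 4: range = E_pack / consumption = 21100 / 184.5 = 114.4 km

114.4 km


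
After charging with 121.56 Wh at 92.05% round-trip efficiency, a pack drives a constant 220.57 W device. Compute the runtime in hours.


Step 1: E_discharge = eta/100 * E_charge = 92.05/100 * 121.56 = 111.9 Wh
Step 2: t = E_discharge / P = 111.9 / 220.57 = 0.5073 hr

0.5073 hr


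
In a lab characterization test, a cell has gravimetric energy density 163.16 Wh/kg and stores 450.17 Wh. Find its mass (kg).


m = E / ED = 450.17 / 163.16 = 2.759 kg

2.759 kg


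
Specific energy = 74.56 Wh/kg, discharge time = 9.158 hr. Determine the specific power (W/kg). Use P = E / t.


P_specific = E / t = 74.56 / 9.158 = 8.142 W/kg

8.142 W/kg


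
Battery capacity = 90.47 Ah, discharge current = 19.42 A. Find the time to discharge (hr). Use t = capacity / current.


Runtime = 90.47 Ah / 19.42 A = 4.659 hr

4.659 hr


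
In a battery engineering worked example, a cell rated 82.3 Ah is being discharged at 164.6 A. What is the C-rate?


C_rate = I / capacity = 164.6 / 82.3 = 2C

2C


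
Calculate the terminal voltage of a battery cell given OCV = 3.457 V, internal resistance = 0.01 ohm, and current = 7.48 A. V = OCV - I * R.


V = OCV - I*R = 3.457 - 7.48 * 0.01 = 3.382 V

3.382 V


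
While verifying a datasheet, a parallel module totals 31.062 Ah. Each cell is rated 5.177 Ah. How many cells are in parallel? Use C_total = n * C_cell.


n = C_total / C_cell = 31.062 / 5.177 = 6

6


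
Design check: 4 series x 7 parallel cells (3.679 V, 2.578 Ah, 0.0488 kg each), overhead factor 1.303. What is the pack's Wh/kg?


Step 1: V_pack = 4 * 3.679 = 14.716 V
Step 2: C_pack = 7 * 2.578 = 18.046 Ah
Step 3: E_pack = V_pack * C_pack = 14.716 * 18.046 = 265.56 Wh
Step 4: m_pack = 4 * 7 * 0.0488 * 1.303 = 1.7804 kg
Step 5: ED = E_pack / m_pack = 265.56 / 1.7804 = 149.2 Wh/kg

149.2 Wh/kg


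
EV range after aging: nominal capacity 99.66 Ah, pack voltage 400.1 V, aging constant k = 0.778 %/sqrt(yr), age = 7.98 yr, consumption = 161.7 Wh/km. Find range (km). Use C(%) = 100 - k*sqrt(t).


Step 1: capacity retention = 100 - 0.778 * sqrt(7.98) = 100 - 0.778 * 2.8249 = 97.802%
Step 2: C_now = 99.66 * 97.802/100 = 97.469 Ah
Step 3: E_pack = V * C_now = 400.1 * 97.469 = 38997 Wh
Step 4: range = E_pack / consumption = 38997 / 161.7 = 241.2 km

241.2 km


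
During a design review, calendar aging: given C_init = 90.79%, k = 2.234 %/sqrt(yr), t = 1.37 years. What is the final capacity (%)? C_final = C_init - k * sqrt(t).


Step 1: sqrt(1.37 yr) = 1.1705
Step 2: drop = 2.234 * 1.1705 = 2.6149
Step 3: C_final = 90.79 - 2.6149 = 88.18%

88.18%


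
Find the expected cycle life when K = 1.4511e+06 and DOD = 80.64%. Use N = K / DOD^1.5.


DOD^1.5 = 724.15
N = K / DOD^1.5 = 1.4511e+06 / 724.15 = 2004

2004 cycles


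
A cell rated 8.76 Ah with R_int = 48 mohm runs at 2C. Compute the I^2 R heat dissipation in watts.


Convert: R = 48 mohm = 0.048 ohm
Step 1: I = C_rate * capacity = 2 * 8.76 = 17.52 A
Step 2: Q = I^2 * R = 17.52^2 * 0.048 = 306.95 * 0.048 = 14.73 W

14.73 W


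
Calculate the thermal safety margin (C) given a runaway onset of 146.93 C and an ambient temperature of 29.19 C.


Safety margin = 146.93 C - 29.19 C = 117.74 C

117.74 C


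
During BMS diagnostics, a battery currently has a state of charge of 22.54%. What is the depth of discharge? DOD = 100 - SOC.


Complement of SOC: DOD = 100% - 22.54% = 77.46%

77.46%


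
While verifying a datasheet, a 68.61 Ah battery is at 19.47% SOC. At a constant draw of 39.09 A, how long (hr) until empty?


Step 1: remaining = SOC/100 * C_total = 19.47/100 * 68.61 = 13.358 Ah
Step 2: t = remaining / I = 13.358 / 39.09 = 0.3417 hr

0.3417 hr


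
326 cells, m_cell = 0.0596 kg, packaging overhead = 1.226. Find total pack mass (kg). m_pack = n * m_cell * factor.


Cell mass sum = 326 * 0.0596 = 19.43 kg
With overhead 1.226: m_pack = 19.43 * 1.226 = 23.82 kg

23.82 kg


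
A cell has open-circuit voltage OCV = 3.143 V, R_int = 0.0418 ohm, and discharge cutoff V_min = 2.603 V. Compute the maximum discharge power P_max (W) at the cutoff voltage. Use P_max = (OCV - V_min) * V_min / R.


dV = OCV - V_min = 0.54 V (so I_max = dV / R)
P_max = dV * V_min / R = 0.54 * 2.603 / 0.0418 = 33.63 W

33.63 W


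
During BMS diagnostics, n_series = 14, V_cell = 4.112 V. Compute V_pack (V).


V_pack = n * V_cell = 14 * 4.112 = 57.568 V

57.568 V


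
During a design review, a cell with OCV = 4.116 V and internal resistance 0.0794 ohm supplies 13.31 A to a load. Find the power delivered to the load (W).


Step 1: V_terminal = OCV - I*R = 4.116 - 13.31 * 0.0794 = 3.0592 V
Step 2: P_out = V_terminal * I = 3.0592 * 13.31 = 40.72 W

40.72 W


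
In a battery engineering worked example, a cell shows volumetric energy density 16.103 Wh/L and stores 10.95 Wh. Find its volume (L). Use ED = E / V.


V = E / ED = 10.95 / 16.103 = 0.6800 L

0.6800 L


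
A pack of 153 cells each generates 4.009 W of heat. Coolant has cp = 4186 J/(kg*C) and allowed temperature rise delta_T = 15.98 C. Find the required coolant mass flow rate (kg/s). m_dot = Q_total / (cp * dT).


Q_total = 153 * 4.009 = 613.38 W
m_dot = Q_total / (cp * dT) = 613.38 / (4186 * 15.98) = 0.009170 kg/s

0.009170 kg/s


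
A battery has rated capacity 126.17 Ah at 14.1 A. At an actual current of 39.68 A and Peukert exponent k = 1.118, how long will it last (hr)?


t_rated = C / I_rated = 126.17 / 14.1 = 8.9482 hr
(I_rated/I)^k = (0.35534)^1.118 = 0.3145
t = t_rated * (I_rated/I)^k = 8.9482 * 0.3145 = 2.814 hr

2.814 hr


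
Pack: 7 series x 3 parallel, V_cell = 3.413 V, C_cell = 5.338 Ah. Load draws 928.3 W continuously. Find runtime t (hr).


Step 1: E_pack = Ns * V_cell * Np * C_cell = 7 * 3.413 * 3 * 5.338 = 382.59 Wh
Step 2: t = E_pack / P = 382.59 / 928.3 = 0.4121 hr

0.4121 hr


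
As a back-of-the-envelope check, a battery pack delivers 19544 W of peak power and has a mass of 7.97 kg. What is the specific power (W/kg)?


SP = P / m = 19544 / 7.97 = 2452 W/kg

2452 W/kg


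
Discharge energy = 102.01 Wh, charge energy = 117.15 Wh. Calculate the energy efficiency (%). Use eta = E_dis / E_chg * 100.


eta_e = E_dis / E_chg * 100 = 102.01 / 117.15 * 100 = 87.08%

87.08%


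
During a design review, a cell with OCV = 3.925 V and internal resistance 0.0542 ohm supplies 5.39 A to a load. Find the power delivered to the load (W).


Step 1: V_terminal = OCV - I*R = 3.925 - 5.39 * 0.0542 = 3.6329 V
Step 2: P_out = V_terminal * I = 3.6329 * 5.39 = 19.58 W

19.58 W


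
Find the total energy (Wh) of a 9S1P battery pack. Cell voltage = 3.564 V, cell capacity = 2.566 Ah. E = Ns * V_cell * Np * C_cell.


E = Ns * Vcell * Np * Ccell = 9 * 3.564 * 1 * 2.566 = 82.31 Wh

82.31 Wh


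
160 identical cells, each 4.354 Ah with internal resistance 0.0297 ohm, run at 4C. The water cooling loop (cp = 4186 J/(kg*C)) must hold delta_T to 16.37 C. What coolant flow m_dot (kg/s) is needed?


Step 1: I = 4 * 4.354 = 17.416 A
Step 2: Q_cell = I^2 * R = 17.416^2 * 0.0297 = 9.0085 W
Step 3: Q_total = 160 * 9.0085 = 1441.4 W
Step 4: m_dot = Q_total / (cp * dT) = 1441.4 / (4186 * 16.37) = 0.02103 kg/s

0.02103 kg/s


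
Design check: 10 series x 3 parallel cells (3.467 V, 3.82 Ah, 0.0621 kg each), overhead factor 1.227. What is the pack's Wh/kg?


Step 1: V_pack = 10 * 3.467 = 34.67 V
Step 2: C_pack = 3 * 3.82 = 11.46 Ah
Step 3: E_pack = V_pack * C_pack = 34.67 * 11.46 = 397.32 Wh
Step 4: m_pack = 10 * 3 * 0.0621 * 1.227 = 2.2859 kg
Step 5: ED = E_pack / m_pack = 397.32 / 2.2859 = 173.8 Wh/kg

173.8 Wh/kg


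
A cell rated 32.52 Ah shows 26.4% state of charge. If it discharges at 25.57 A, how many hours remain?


Step 1: remaining = SOC/100 * C_total = 26.4/100 * 32.52 = 8.5853 Ah
Step 2: t = remaining / I = 8.5853 / 25.57 = 0.3358 hr

0.3358 hr


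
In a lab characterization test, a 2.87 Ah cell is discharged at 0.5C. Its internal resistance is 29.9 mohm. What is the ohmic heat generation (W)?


Convert: R = 29.9 mohm = 0.0299 ohm
Step 1: I = C_rate * capacity = 0.5 * 2.87 = 1.435 A
Step 2: Q = I^2 * R = 1.435^2 * 0.0299 = 2.0592 * 0.0299 = 0.06157 W

0.06157 W


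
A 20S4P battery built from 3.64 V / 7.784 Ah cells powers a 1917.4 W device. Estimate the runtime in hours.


Step 1: E_pack = Ns * V_cell * Np * C_cell = 20 * 3.64 * 4 * 7.784 = 2266.7 Wh
Step 2: t = E_pack / P = 2266.7 / 1917.4 = 1.182 hr

1.182 hr


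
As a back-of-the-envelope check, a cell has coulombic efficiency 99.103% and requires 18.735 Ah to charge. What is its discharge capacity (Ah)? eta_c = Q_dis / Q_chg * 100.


Q_dis = eta/100 * Q_chg = 99.103/100 * 18.735 = 18.57 Ah

18.57 Ah


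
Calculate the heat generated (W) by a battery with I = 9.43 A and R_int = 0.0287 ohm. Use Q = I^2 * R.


I^2 = 88.925
Q = 88.925 * 0.0287 = 2.552 W

2.552 W


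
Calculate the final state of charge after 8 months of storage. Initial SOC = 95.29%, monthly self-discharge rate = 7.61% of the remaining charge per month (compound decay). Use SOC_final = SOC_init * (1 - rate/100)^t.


decay = (1 - 7.61/100)^8 = 0.53088
SOC_final = 95.29 * 0.53088 = 50.59%

50.59%


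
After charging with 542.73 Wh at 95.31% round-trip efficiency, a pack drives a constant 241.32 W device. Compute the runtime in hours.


Step 1: E_discharge = eta/100 * E_charge = 95.31/100 * 542.73 = 517.28 Wh
Step 2: t = E_discharge / P = 517.28 / 241.32 = 2.144 hr

2.144 hr


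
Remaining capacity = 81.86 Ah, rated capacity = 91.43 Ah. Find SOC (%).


SOC% = 81.86 / 91.43 * 100 = 89.53%

89.53%


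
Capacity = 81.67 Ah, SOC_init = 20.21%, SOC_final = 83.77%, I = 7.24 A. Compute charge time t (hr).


delta_Ah = 81.67 * (83.77 - 20.21) / 100 = 51.909 Ah
t = delta_Ah / I = 51.909 / 7.24 = 7.170 hr

7.170 hr


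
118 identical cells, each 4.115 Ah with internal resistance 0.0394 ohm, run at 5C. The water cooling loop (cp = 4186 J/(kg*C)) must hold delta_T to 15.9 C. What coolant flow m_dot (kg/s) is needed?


Step 1: I = 5 * 4.115 = 20.575 A
Step 2: Q_cell = I^2 * R = 20.575^2 * 0.0394 = 16.679 W
Step 3: Q_total = 118 * 16.679 = 1968.1 W
Step 4: m_dot = Q_total / (cp * dT) = 1968.1 / (4186 * 15.9) = 0.02957 kg/s

0.02957 kg/s


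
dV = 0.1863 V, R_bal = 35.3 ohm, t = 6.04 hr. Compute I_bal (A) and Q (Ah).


First, Ohm's law: I_bal = 0.1863 V / 35.3 ohm = 0.0052776 A
Then Q = I * t = 0.0052776 A * 6.04 hr = 0.03188 Ah

I=0.0052776 A, Q=0.03188 Ah


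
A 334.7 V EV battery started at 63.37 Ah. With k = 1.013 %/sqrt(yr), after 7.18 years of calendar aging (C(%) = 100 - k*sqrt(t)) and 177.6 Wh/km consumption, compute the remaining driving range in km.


Step 1: capacity retention = 100 - 1.013 * sqrt(7.18) = 100 - 1.013 * 2.6796 = 97.286%
Step 2: C_now = 63.37 * 97.286/100 = 61.65 Ah
Step 3: E_pack = V * C_now = 334.7 * 61.65 = 20634 Wh
Step 4: range = E_pack / consumption = 20634 / 177.6 = 116.2 km

116.2 km


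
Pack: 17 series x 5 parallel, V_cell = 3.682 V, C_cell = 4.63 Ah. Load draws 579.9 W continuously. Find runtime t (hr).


Step 1: E_pack = Ns * V_cell * Np * C_cell = 17 * 3.682 * 5 * 4.63 = 1449.1 Wh
Step 2: t = E_pack / P = 1449.1 / 579.9 = 2.499 hr

2.499 hr


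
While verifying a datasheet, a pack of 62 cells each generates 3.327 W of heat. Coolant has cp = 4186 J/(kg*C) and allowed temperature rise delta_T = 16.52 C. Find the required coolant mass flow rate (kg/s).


Q_total = 62 * 3.327 = 206.27 W
m_dot = Q_total / (cp * dT) = 206.27 / (4186 * 16.52) = 0.002983 kg/s

0.002983 kg/s


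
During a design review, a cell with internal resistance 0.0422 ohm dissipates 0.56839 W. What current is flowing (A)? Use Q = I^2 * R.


I = sqrt(Q / R) = sqrt(0.56839 / 0.0422) = sqrt(13.469) = 3.670 A

3.670 A


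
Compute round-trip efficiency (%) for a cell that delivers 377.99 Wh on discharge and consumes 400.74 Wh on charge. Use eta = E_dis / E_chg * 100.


eta_e = E_dis / E_chg * 100 = 377.99 / 400.74 * 100 = 94.32%

94.32%


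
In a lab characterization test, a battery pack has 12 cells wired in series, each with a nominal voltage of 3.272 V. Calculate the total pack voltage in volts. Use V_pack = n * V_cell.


V_pack = n * V_cell = 12 * 3.272 = 39.264 V

39.264 V


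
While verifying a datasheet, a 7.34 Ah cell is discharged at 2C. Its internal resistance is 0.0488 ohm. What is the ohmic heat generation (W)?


Step 1: I = C_rate * capacity = 2 * 7.34 = 14.68 A
Step 2: Q = I^2 * R = 14.68^2 * 0.0488 = 215.5 * 0.0488 = 10.52 W

10.52 W


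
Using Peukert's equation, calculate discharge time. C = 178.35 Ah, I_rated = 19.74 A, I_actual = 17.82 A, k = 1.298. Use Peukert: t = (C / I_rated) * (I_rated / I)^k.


t_rated = C / I_rated = 178.35 / 19.74 = 9.035 hr
(I_rated/I)^k = (1.1077)^1.298 = 1.142
t = t_rated * (I_rated/I)^k = 9.035 * 1.142 = 10.32 hr

10.32 hr


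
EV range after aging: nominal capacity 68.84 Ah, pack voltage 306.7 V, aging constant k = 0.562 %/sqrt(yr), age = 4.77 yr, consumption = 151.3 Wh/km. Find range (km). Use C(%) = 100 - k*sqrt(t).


Step 1: capacity retention = 100 - 0.562 * sqrt(4.77) = 100 - 0.562 * 2.184 = 98.773%
Step 2: C_now = 68.84 * 98.773/100 = 67.995 Ah
Step 3: E_pack = V * C_now = 306.7 * 67.995 = 20854 Wh
Step 4: range = E_pack / consumption = 20854 / 151.3 = 137.8 km

137.8 km


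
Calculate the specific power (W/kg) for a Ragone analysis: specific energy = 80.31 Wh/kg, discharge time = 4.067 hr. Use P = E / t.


Specific power = 80.31 Wh/kg / 4.067 hr = 19.75 W/kg

19.75 W/kg


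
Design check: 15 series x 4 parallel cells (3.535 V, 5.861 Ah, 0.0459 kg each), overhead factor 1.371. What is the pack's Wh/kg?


Step 1: V_pack = 15 * 3.535 = 53.025 V
Step 2: C_pack = 4 * 5.861 = 23.444 Ah
Step 3: E_pack = V_pack * C_pack = 53.025 * 23.444 = 1243.1 Wh
Step 4: m_pack = 15 * 4 * 0.0459 * 1.371 = 3.7757 kg
Step 5: ED = E_pack / m_pack = 1243.1 / 3.7757 = 329.2 Wh/kg

329.2 Wh/kg


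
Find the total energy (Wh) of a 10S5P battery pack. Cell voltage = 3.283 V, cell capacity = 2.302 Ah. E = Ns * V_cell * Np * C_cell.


E = Ns * Vcell * Np * Ccell = 10 * 3.283 * 5 * 2.302 = 377.9 Wh

377.9 Wh


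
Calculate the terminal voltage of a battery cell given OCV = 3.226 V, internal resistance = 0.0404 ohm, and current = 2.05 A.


V = OCV - I*R = 3.226 - 2.05 * 0.0404 = 3.143 V

3.143 V


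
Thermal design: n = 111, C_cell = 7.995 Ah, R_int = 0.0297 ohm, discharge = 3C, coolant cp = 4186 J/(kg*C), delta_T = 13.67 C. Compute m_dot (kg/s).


Step 1: I = 3 * 7.995 = 23.985 A
Step 2: Q_cell = I^2 * R = 23.985^2 * 0.0297 = 17.086 W
Step 3: Q_total = 111 * 17.086 = 1896.5 W
Step 4: m_dot = Q_total / (cp * dT) = 1896.5 / (4186 * 13.67) = 0.03314 kg/s

0.03314 kg/s


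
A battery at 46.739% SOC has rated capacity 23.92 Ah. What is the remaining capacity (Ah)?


remaining = SOC / 100 * total = 46.739 / 100 * 23.92 = 11.18 Ah

11.18 Ah


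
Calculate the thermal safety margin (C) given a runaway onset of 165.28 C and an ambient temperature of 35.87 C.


margin = T_onset - T_ambient = 165.28 - 35.87 = 129.41 C

129.41 C


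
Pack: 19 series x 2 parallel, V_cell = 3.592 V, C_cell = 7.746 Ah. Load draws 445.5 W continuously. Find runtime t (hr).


Step 1: E_pack = Ns * V_cell * Np * C_cell = 19 * 3.592 * 2 * 7.746 = 1057.3 Wh
Step 2: t = E_pack / P = 1057.3 / 445.5 = 2.373 hr

2.373 hr


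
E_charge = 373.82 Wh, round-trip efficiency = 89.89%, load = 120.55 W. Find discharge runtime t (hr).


Step 1: E_discharge = eta/100 * E_charge = 89.89/100 * 373.82 = 336.03 Wh
Step 2: t = E_discharge / P = 336.03 / 120.55 = 2.787 hr

2.787 hr


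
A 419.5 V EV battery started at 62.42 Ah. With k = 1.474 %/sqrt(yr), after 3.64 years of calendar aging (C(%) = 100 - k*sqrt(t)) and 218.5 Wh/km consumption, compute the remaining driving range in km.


Step 1: capacity retention = 100 - 1.474 * sqrt(3.64) = 100 - 1.474 * 1.9079 = 97.188%
Step 2: C_now = 62.42 * 97.188/100 = 60.665 Ah
Step 3: E_pack = V * C_now = 419.5 * 60.665 = 25449 Wh
Step 4: range = E_pack / consumption = 25449 / 218.5 = 116.5 km

116.5 km


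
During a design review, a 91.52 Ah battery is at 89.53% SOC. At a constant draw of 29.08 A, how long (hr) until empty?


Step 1: remaining = SOC/100 * C_total = 89.53/100 * 91.52 = 81.938 Ah
Step 2: t = remaining / I = 81.938 / 29.08 = 2.818 hr

2.818 hr


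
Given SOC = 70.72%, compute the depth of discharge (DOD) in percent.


Complement of SOC: DOD = 100% - 70.72% = 29.28%

29.28%


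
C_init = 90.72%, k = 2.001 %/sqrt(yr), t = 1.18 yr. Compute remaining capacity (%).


Step 1: sqrt(1.18 yr) = 1.0863
Step 2: drop = 2.001 * 1.0863 = 2.1737
Step 3: C_final = 90.72 - 2.1737 = 88.55%

88.55%


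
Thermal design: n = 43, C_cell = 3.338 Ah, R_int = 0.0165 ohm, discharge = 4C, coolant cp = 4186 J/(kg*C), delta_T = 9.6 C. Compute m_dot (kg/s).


Step 1: I = 4 * 3.338 = 13.352 A
Step 2: Q_cell = I^2 * R = 13.352^2 * 0.0165 = 2.9416 W
Step 3: Q_total = 43 * 2.9416 = 126.49 W
Step 4: m_dot = Q_total / (cp * dT) = 126.49 / (4186 * 9.6) = 0.003148 kg/s

0.003148 kg/s


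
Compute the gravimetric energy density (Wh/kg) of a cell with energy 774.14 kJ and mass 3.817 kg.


Convert: E = 774.14 kJ = 215.04 Wh
ED = E / m = 215.04 / 3.817 = 56.34 Wh/kg

56.34 Wh/kg


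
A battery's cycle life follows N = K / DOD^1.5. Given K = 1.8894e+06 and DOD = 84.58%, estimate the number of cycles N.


DOD^1.5 = 777.86
N = K / DOD^1.5 = 1.8894e+06 / 777.86 = 2429

2429 cycles


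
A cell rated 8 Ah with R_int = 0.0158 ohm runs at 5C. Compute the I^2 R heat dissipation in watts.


Step 1: I = C_rate * capacity = 5 * 8 = 40 A
Step 2: Q = I^2 * R = 40^2 * 0.0158 = 1600 * 0.0158 = 25.28 W

25.28 W


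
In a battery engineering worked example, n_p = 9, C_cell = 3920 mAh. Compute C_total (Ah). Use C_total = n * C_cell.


Convert: C_cell = 3920 mAh = 3.92 Ah
C_total = 9 * 3.92 = 35.28 Ah

35.28 Ah


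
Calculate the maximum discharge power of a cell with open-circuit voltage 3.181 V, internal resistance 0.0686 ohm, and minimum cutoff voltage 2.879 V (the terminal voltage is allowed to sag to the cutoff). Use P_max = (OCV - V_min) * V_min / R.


dV = OCV - V_min = 0.302 V (so I_max = dV / R)
P_max = dV * V_min / R = 0.302 * 2.879 / 0.0686 = 12.67 W

12.67 W


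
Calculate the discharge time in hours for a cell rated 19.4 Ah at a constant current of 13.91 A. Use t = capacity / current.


t = capacity / current = 19.4 / 13.91 = 1.395 hr

1.395 hr


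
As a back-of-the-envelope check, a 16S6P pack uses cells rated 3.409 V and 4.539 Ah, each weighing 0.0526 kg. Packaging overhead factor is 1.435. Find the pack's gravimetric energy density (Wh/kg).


Step 1: V_pack = 16 * 3.409 = 54.544 V
Step 2: C_pack = 6 * 4.539 = 27.234 Ah
Step 3: E_pack = V_pack * C_pack = 54.544 * 27.234 = 1485.5 Wh
Step 4: m_pack = 16 * 6 * 0.0526 * 1.435 = 7.2462 kg
Step 5: ED = E_pack / m_pack = 1485.5 / 7.2462 = 205.0 Wh/kg

205.0 Wh/kg


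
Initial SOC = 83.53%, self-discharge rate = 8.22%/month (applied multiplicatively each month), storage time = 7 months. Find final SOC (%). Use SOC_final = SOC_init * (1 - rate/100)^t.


decay = (1 - 8.22/100)^7 = 0.54858
SOC_final = 83.53 * 0.54858 = 45.82%

45.82%


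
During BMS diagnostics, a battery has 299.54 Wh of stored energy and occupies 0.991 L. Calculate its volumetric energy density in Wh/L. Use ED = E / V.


Volumetric ED = 299.54 Wh / 0.991 L = 302.3 Wh/L

302.3 Wh/L


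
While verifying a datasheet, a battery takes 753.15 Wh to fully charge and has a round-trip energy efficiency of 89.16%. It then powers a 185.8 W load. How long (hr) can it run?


Step 1: E_discharge = eta/100 * E_charge = 89.16/100 * 753.15 = 671.51 Wh
Step 2: t = E_discharge / P = 671.51 / 185.8 = 3.614 hr

3.614 hr


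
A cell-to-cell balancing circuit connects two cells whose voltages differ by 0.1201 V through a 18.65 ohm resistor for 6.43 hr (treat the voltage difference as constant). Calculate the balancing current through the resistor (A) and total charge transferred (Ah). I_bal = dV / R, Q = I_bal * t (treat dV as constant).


I_bal = dV / R = 0.1201 / 18.65 = 0.0064397 A
Q = I_bal * t = 0.0064397 * 6.43 = 0.04141 Ah

I=0.0064397 A, Q=0.04141 Ah


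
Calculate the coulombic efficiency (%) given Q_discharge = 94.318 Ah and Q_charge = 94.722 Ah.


eta_c = Q_dis / Q_chg * 100 = 94.318 / 94.722 * 100 = 99.57%

99.57%


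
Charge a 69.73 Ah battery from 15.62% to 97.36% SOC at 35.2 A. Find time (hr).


delta_Ah = 69.73 * (97.36 - 15.62) / 100 = 56.997 Ah
t = delta_Ah / I = 56.997 / 35.2 = 1.619 hr

1.619 hr


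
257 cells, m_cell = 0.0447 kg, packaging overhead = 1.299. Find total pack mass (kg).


m_pack = n * m_cell * overhead = 257 * 0.0447 * 1.299 = 14.92 kg

14.92 kg


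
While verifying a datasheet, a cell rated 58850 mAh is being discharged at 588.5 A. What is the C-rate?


Convert: capacity = 58850 mAh = 58.85 Ah
C_rate = I / capacity = 588.5 / 58.85 = 10C

10C


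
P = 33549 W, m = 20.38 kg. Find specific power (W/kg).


SP = P / m = 33549 / 20.38 = 1646 W/kg

1646 W/kg


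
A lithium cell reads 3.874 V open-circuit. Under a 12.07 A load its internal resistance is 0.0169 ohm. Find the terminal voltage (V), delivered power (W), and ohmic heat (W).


Step 1: V_terminal = OCV - I*R = 3.874 - 12.07 * 0.0169 = 3.67 V
Step 2: P_out = V_terminal * I = 3.67 * 12.07 = 44.30 W
Step 3: Q = I^2 * R = 12.07^2 * 0.0169 = 2.462 W

V=3.67 V, P=44.30 W, Q=2.462 W


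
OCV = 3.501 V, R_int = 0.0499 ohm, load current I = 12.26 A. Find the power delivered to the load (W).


Step 1: V_terminal = OCV - I*R = 3.501 - 12.26 * 0.0499 = 2.8892 V
Step 2: P_out = V_terminal * I = 2.8892 * 12.26 = 35.42 W

35.42 W


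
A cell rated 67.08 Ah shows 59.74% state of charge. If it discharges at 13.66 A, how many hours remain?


Step 1: remaining = SOC/100 * C_total = 59.74/100 * 67.08 = 40.074 Ah
Step 2: t = remaining / I = 40.074 / 13.66 = 2.934 hr

2.934 hr


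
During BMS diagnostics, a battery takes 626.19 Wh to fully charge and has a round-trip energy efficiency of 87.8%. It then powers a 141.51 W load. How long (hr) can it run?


Step 1: E_discharge = eta/100 * E_charge = 87.8/100 * 626.19 = 549.79 Wh
Step 2: t = E_discharge / P = 549.79 / 141.51 = 3.885 hr

3.885 hr


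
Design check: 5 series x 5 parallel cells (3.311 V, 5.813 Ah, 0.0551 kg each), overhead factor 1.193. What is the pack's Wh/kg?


Step 1: V_pack = 5 * 3.311 = 16.555 V
Step 2: C_pack = 5 * 5.813 = 29.065 Ah
Step 3: E_pack = V_pack * C_pack = 16.555 * 29.065 = 481.17 Wh
Step 4: m_pack = 5 * 5 * 0.0551 * 1.193 = 1.6434 kg
Step 5: ED = E_pack / m_pack = 481.17 / 1.6434 = 292.8 Wh/kg

292.8 Wh/kg


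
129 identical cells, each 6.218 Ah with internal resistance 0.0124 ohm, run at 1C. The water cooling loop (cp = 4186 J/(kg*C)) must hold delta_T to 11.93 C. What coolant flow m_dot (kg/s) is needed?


Step 1: I = 1 * 6.218 = 6.218 A
Step 2: Q_cell = I^2 * R = 6.218^2 * 0.0124 = 0.47943 W
Step 3: Q_total = 129 * 0.47943 = 61.846 W
Step 4: m_dot = Q_total / (cp * dT) = 61.846 / (4186 * 11.93) = 0.001238 kg/s

0.001238 kg/s


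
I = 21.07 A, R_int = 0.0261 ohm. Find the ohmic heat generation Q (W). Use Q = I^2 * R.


Q = I^2 * R = 21.07^2 * 0.0261 = 11.59 W

11.59 W


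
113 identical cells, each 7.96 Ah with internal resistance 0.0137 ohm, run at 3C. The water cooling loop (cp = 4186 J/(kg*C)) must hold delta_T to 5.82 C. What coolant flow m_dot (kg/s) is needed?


Step 1: I = 3 * 7.96 = 23.88 A
Step 2: Q_cell = I^2 * R = 23.88^2 * 0.0137 = 7.8125 W
Step 3: Q_total = 113 * 7.8125 = 882.81 W
Step 4: m_dot = Q_total / (cp * dT) = 882.81 / (4186 * 5.82) = 0.03624 kg/s

0.03624 kg/s


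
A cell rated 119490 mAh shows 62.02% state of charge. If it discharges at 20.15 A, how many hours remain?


Convert: C_total = 119490 mAh = 119.49 Ah
Step 1: remaining = SOC/100 * C_total = 62.02/100 * 119.49 = 74.108 Ah
Step 2: t = remaining / I = 74.108 / 20.15 = 3.678 hr

3.678 hr
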